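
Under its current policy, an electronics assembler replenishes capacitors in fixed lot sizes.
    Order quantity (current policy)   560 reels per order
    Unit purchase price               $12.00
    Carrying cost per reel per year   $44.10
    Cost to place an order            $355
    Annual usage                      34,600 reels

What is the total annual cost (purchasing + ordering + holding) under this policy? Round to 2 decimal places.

Ordering: D/Q × S = 34,600/560 × $355 = $21,933.93
Holding:  Q/2 × H = 560/2 × $44.1 = $12,348.00
Purchase cost = D·C = 34,600 × 12 = $415,200.00
Total = $21,933.93 + $12,348.00 + $415,200.00 = $449,481.93

$449,481.93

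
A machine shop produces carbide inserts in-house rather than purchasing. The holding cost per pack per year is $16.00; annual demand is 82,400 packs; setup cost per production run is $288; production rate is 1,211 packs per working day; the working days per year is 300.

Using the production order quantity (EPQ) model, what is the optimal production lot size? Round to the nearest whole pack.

1,959 packs

Daily demand d = 82,400/300 = 274.667; p = 1211; 1 − d/p = 0.77319
EPQ = √(2DS / (H(1 − d/p)))
    = √(2 × 82,400 × 288 / (16 × 0.77319)) ≈ 1,958.72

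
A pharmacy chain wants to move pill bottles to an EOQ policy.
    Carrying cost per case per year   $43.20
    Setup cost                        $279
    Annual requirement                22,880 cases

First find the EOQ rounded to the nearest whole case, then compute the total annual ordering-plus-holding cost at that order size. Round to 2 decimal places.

Q* = √(2·D·S / H) = √(2·22,880·279 / 43.2) = √295,533.3 ≈ 543.63 → Q = 544 cases
Orders/yr = 22,880/544 = 42.059; ordering cost = 42.059 × $279 = $11,734.41
Average inventory = 544/2 = 272; holding cost = 272 × $43.2 = $11,750.40
Total = $11,734.41 + $11,750.40 = $23,484.81

$23,484.81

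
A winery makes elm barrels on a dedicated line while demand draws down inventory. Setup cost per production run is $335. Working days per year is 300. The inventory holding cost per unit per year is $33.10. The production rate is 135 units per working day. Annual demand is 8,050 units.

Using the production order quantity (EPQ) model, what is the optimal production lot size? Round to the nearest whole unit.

451 units

d = 8,050/300 = 26.8333 units/day;  effective holding cost H(1 − d/p) = 33.1·(1 − 26.8333/135) = 26.52086
Q* = √(2DS / H_eff) = √(2·8,050·335 / 26.52086) ≈ 450.96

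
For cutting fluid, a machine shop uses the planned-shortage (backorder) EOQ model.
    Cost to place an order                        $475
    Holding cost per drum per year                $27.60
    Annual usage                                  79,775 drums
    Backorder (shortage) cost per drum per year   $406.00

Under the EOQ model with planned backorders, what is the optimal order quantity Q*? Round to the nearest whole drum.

1,712 drums

Q* = √(2DS/H) · √((H + b)/b)
   = √(2 × 79,775 × 475 / 27.6) · √((27.6 + 406) / 406)
   = 1,657.069 × 1.0334 ≈ 1,712.47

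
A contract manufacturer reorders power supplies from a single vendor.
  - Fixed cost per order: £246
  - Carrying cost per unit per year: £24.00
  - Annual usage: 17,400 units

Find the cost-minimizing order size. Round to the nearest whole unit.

Q* = √(2·D·S / H) = √(2·17,400·246 / 24) = √356,700.0 ≈ 597.24

597 units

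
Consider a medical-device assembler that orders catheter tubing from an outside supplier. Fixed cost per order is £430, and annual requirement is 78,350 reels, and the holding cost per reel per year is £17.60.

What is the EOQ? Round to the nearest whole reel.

1,957 reels

Q* = √(2·D·S / H) = √(2·78,350·430 / 17.6) = √3,828,465.9 ≈ 1,956.65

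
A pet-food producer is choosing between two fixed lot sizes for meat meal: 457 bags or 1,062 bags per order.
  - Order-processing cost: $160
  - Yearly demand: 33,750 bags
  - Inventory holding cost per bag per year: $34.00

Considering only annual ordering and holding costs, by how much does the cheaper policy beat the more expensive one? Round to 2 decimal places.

For each Q, cost = (D/Q)·S + (Q/2)·H.
TC(457) = (33,750/457)×160 + (457/2)×34 = $19,585.19
TC(1,062) = (33,750/1,062)×160 + (1,062/2)×34 = $23,138.75
|ΔTC| = |$19,585.19 − $23,138.75| = $3,553.55

$3,553.55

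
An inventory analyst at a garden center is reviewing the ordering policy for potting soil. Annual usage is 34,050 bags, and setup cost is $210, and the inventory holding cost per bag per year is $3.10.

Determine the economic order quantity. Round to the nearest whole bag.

2,148 bags

Optimal lot size Q* = (2 × 34,050 × $210 / $3.1)^½ ≈ 2,147.84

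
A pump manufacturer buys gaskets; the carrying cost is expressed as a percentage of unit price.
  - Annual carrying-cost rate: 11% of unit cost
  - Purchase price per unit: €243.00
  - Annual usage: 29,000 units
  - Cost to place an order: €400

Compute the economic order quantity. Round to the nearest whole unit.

H = i·C = 0.11 × €243 = €26.7300 per unit-year
2DS/H = 2·29,000·400/26.73 = 867,938.65
EOQ = √867,938.65 ≈ 931.63

932 units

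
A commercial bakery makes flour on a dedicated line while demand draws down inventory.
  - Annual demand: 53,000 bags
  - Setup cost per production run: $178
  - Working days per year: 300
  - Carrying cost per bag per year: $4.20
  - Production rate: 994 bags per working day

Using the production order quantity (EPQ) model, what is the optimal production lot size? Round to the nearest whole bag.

2,337 bags

d = 53,000/300 = 176.6667 bags/day;  effective holding cost H(1 − d/p) = 4.2·(1 − 176.6667/994) = 3.45352
Q* = √(2DS / H_eff) = √(2·53,000·178 / 3.45352) ≈ 2,337.39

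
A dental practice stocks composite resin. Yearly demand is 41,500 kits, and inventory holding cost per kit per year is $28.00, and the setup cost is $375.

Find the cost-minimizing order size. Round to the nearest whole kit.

Optimal lot size Q* = (2 × 41,500 × $375 / $28)^½ ≈ 1,054.33

1,054 kits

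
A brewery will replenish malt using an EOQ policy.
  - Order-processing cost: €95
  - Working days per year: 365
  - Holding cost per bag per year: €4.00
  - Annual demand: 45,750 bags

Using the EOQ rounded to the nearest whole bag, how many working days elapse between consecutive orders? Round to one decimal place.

EOQ = √(2DS/H) = √(2 × 45,750 × 95 / 4)
    = √(2,173,125.00) ≈ 1,474.15 → Q = 1,474 bags
T = Q/D × 365 days = 1,474/45,750 × 365 = 11.760 days

11.8 days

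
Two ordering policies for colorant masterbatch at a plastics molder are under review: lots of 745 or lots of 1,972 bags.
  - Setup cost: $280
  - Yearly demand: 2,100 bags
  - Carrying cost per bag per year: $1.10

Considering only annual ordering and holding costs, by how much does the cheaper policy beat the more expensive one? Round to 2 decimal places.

For each Q, cost = (D/Q)·S + (Q/2)·H.
TC(745) = (2,100/745)×280 + (745/2)×1.1 = $1,199.01
TC(1,972) = (2,100/1,972)×280 + (1,972/2)×1.1 = $1,382.77
|ΔTC| = |$1,199.01 − $1,382.77| = $183.76

$183.76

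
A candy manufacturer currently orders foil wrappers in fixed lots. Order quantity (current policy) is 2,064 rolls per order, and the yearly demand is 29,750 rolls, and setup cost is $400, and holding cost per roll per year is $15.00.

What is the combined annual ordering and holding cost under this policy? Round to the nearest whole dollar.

$21,246

Orders/yr = 29,750/2,064 = 14.414; ordering cost = 14.414 × $400 = $5,765.50
Average inventory = 2,064/2 = 1032; holding cost = 1032 × $15 = $15,480.00
Total = $5,765.50 + $15,480.00 = $21,245.50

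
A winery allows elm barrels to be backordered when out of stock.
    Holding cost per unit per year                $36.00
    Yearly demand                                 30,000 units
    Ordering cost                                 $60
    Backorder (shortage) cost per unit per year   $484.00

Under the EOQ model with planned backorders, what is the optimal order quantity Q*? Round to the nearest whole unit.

328 units

Basic EOQ = √(2·30,000·60/36) = 316.228
Backorder adjustment √((H+b)/b) = √((36+484)/484) = 1.0365
Q* = 316.228 × 1.0365 ≈ 327.78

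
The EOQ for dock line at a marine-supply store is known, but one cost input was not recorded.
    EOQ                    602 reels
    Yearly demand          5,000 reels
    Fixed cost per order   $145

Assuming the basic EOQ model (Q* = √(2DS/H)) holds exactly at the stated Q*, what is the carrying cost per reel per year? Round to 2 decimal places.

From Q* = √(2DS/H) ⇒ Q*² = 2DS/H.
H = 2DS / Q² = 2 × 5,000 × 145 / 602² = 4.0011

$4.00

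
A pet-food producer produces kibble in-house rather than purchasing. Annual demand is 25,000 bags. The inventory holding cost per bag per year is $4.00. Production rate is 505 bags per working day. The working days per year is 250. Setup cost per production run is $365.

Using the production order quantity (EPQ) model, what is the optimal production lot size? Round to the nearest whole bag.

d = 25,000/250 = 100.0000 bags/day;  effective holding cost H(1 − d/p) = 4·(1 − 100.0000/505) = 3.20792
Q* = √(2DS / H_eff) = √(2·25,000·365 / 3.20792) ≈ 2,385.17

2,385 bags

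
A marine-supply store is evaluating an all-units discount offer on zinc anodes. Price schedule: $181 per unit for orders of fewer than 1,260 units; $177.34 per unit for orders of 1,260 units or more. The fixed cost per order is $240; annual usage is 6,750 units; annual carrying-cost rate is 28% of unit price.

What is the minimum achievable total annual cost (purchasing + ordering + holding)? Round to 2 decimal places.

$1,229,613.49

H₁ = 28%×$181 = $50.6800;  H₂ = 28%×$177.34 = $49.6552
EOQ₁ = √(2×6,750×240/50.6800) = 252.84  (< 1,260, feasible at tier 1)
EOQ₂ = √(2×6,750×240/49.6552) = 255.44  (< 1,260 → use Q = 1,260 at tier-2 price)
TC(tier 1 (EOQ₁), Q≈252.8) = $1,234,564.18
TC(tier 2, Q≈1,260.0) = $1,229,613.49
Minimum at tier 2: $1,229,613.49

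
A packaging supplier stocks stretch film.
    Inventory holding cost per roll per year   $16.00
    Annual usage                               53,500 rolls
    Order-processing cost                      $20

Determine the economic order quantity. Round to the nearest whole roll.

Optimal lot size Q* = (2 × 53,500 × $20 / $16)^½ ≈ 365.72

366 rolls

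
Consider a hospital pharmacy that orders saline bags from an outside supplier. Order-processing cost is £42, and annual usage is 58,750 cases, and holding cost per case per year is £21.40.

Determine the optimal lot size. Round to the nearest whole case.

480 cases

Optimal lot size Q* = (2 × 58,750 × £42 / £21.4)^½ ≈ 480.22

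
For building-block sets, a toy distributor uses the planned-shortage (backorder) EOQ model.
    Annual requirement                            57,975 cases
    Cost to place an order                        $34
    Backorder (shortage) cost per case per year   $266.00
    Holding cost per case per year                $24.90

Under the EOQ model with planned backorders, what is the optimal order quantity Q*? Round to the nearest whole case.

Basic EOQ = √(2·57,975·34/24.9) = 397.901
Backorder adjustment √((H+b)/b) = √((24.9+266)/266) = 1.0458
Q* = 397.901 × 1.0458 ≈ 416.11

416 cases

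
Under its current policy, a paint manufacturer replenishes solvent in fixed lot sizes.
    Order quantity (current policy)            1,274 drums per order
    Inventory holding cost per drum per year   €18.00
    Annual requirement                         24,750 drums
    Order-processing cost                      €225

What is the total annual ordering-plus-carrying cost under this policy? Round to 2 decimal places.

Annual ordering cost = (D/Q)·S = (24,750/1,274) × 225 = €4,371.08
Annual holding cost  = (Q/2)·H = (1,274/2) × 18 = €11,466.00
Total = €4,371.08 + €11,466.00 = €15,837.08

€15,837.08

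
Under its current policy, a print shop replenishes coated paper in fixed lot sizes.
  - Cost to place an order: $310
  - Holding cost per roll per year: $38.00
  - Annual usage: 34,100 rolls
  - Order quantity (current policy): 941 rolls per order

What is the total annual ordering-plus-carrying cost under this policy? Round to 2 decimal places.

Orders/yr = 34,100/941 = 36.238; ordering cost = 36.238 × $310 = $11,233.79
Average inventory = 941/2 = 470.5; holding cost = 470.5 × $38 = $17,879.00
Total = $11,233.79 + $17,879.00 = $29,112.79

$29,112.79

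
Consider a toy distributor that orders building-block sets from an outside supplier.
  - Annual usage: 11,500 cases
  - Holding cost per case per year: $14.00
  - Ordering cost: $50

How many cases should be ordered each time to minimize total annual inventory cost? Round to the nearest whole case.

2DS/H = 2·11,500·50/14 = 82,142.86
EOQ = √82,142.86 ≈ 286.61

287 cases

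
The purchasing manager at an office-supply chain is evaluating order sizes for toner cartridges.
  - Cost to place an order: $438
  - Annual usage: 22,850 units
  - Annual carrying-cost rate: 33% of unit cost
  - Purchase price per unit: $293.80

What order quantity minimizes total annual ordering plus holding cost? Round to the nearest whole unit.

454 units

Carrying cost H = $293.8 × 33% = $96.9540/unit/yr
EOQ = √(2DS/H) = √(2 × 22,850 × 438 / 96.954)
    = √(206,454.61) ≈ 454.37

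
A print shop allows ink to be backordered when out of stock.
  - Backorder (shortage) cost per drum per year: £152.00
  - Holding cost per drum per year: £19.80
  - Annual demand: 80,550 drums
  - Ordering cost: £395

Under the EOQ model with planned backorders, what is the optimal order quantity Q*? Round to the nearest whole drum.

1,906 drums

Q* = √(2DS/H) · √((H + b)/b)
   = √(2 × 80,550 × 395 / 19.8) · √((19.8 + 152) / 152)
   = 1,792.725 × 1.0631 ≈ 1,905.91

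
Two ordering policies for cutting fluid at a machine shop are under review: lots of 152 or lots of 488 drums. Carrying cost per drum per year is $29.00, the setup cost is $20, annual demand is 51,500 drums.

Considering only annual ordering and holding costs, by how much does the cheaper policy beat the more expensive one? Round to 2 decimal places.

For each Q, cost = (D/Q)·S + (Q/2)·H.
TC(152) = (51,500/152)×20 + (152/2)×29 = $8,980.32
TC(488) = (51,500/488)×20 + (488/2)×29 = $9,186.66
Lots of 152 are cheaper by $206.34.

$206.34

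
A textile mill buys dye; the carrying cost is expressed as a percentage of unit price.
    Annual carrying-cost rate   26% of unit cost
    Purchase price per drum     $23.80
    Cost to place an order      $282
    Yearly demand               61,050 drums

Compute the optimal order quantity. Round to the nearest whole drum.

2,359 drums

Carrying cost H = $23.8 × 26% = $6.1880/drum/yr
Q* = √(2·D·S / H) = √(2·61,050·282 / 6.188) = √5,564,350.4 ≈ 2,358.89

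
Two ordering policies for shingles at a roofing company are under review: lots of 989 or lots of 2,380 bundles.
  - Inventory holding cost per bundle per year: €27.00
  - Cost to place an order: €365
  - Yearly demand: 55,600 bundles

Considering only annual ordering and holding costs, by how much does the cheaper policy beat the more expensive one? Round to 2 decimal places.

€6,785.67

TC(Q) = (D/Q)S + (Q/2)H
TC(989) = (55,600/989)×365 + (989/2)×27 = €33,871.22
TC(2,380) = (55,600/2,380)×365 + (2,380/2)×27 = €40,656.89
Lots of 989 are cheaper by €6,785.67.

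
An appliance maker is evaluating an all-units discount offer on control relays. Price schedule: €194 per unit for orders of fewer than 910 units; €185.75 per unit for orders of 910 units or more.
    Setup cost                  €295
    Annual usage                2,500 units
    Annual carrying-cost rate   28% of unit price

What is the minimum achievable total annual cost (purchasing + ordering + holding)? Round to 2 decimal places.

H₁ = 28%×€194 = €54.3200;  H₂ = 28%×€185.75 = €52.0100
EOQ₁ = √(2×2,500×295/54.3200) = 164.78  (< 910, feasible at tier 1)
EOQ₂ = √(2×2,500×295/52.0100) = 168.40  (< 910 → use Q = 910 at tier-2 price)
TC(tier 1 (EOQ₁), Q≈164.8) = €493,951.09
TC(tier 2, Q≈910.0) = €488,849.99
Minimum at tier 2: €488,849.99

€488,849.99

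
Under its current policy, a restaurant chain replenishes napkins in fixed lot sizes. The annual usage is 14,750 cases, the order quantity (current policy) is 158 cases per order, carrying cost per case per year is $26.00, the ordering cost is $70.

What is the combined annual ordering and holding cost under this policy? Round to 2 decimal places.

$8,588.81

Annual ordering cost = (D/Q)·S = (14,750/158) × 70 = $6,534.81
Annual holding cost  = (Q/2)·H = (158/2) × 26 = $2,054.00
Total = $6,534.81 + $2,054.00 = $8,588.81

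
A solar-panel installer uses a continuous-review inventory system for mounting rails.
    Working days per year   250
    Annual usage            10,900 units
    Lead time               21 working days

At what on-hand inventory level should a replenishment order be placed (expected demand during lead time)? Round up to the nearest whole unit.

916 units

Daily demand d = 10,900 / 250 = 43.600 units/day
Demand during lead time = 43.600 × 21 = 915.60
Reorder point = 915.60 → round up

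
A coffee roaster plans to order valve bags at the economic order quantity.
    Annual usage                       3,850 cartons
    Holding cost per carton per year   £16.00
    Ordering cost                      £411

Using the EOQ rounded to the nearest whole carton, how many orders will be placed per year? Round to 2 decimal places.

2DS/H = 2·3,850·411/16 = 197,793.75
EOQ = √197,793.75 ≈ 444.74 → Q = 445
Orders per year = D/Q = 3,850 / 445 = 8.652

8.65 orders per year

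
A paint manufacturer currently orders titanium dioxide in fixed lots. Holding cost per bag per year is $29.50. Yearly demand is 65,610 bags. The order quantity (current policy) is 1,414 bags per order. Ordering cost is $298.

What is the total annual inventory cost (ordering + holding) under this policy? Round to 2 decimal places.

$34,683.78

Annual ordering cost = (D/Q)·S = (65,610/1,414) × 298 = $13,827.28
Annual holding cost  = (Q/2)·H = (1,414/2) × 29.5 = $20,856.50
Total = $13,827.28 + $20,856.50 = $34,683.78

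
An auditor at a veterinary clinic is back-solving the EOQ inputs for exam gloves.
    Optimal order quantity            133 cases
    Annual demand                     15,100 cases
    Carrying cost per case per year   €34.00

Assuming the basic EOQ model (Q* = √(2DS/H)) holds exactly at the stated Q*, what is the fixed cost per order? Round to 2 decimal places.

€19.91

From Q* = √(2DS/H) ⇒ Q*² = 2DS/H.
S = Q²H / (2D) = 133² × 34 / (2 × 15,100) = 19.9148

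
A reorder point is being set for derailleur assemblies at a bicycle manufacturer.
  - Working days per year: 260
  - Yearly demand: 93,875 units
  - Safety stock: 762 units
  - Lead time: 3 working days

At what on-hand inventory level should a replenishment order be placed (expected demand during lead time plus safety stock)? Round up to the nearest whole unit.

1,846 units

Daily demand d = 93,875 / 260 = 361.058 units/day
Demand during lead time = 361.058 × 3 = 1,083.17
Reorder point = 1,083.17 + 762 = 1,845.17 → round up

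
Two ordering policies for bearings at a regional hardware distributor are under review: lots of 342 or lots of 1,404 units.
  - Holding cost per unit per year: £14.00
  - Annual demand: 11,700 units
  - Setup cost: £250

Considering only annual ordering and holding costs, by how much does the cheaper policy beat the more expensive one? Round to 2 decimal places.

For each Q, cost = (D/Q)·S + (Q/2)·H.
TC(342) = (11,700/342)×250 + (342/2)×14 = £10,946.63
TC(1,404) = (11,700/1,404)×250 + (1,404/2)×14 = £11,911.33
|ΔTC| = |£10,946.63 − £11,911.33| = £964.70

£964.70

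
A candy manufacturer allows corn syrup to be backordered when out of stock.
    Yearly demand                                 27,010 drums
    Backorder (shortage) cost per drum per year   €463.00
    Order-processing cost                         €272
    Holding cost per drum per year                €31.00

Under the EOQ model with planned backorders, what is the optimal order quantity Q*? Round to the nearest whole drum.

Q* = √(2DS/H) · √((H + b)/b)
   = √(2 × 27,010 × 272 / 31) · √((31 + 463) / 463)
   = 688.463 × 1.0329 ≈ 711.14

711 drums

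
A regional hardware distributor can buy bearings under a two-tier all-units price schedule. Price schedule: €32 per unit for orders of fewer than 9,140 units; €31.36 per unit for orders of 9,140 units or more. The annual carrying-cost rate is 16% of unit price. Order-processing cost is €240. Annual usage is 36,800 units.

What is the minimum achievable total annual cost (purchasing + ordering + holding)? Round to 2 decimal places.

€1,177,944.73

H₁ = 16%×€32 = €5.1200;  H₂ = 16%×€31.36 = €5.0176
EOQ₁ = √(2×36,800×240/5.1200) = 1,857.42  (< 9,140, feasible at tier 1)
EOQ₂ = √(2×36,800×240/5.0176) = 1,876.28  (< 9,140 → use Q = 9,140 at tier-2 price)
TC(tier 1 (EOQ₁), Q≈1,857.4) = €1,187,109.98
TC(tier 2, Q≈9,140.0) = €1,177,944.73
Minimum at tier 2: €1,177,944.73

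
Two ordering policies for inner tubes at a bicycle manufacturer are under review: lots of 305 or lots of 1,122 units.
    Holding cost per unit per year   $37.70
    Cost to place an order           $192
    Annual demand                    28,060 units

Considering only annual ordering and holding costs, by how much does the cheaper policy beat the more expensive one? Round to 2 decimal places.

TC(Q) = (D/Q)S + (Q/2)H
TC(305) = (28,060/305)×192 + (305/2)×37.7 = $23,413.25
TC(1,122) = (28,060/1,122)×192 + (1,122/2)×37.7 = $25,951.41
Lots of 305 are cheaper by $2,538.16.

$2,538.16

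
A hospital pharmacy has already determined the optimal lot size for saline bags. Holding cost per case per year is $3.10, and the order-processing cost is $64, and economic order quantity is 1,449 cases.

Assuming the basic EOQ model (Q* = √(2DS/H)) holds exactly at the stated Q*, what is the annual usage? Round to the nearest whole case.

EOQ relation: Q² = 2DS/H, so rearrange for the unknown.
D = Q²H / (2S) = 1,449² × 3.1 / (2 × 64) = 50,849.71

50,850 cases per year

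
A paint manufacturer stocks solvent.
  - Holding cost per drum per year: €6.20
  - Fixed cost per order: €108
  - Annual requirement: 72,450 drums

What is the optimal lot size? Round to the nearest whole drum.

Q* = √(2·D·S / H) = √(2·72,450·108 / 6.2) = √2,524,064.5 ≈ 1,588.73

1,589 drums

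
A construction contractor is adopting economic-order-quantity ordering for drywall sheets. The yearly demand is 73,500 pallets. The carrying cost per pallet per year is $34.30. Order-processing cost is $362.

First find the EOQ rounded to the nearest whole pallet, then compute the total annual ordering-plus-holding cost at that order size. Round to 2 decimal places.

EOQ = √(2DS/H) = √(2 × 73,500 × 362 / 34.3)
    = √(1,551,428.57) ≈ 1,245.56 → Q = 1,246 pallets
Annual ordering cost = (D/Q)·S = (73,500/1,246) × 362 = $21,353.93
Annual holding cost  = (Q/2)·H = (1,246/2) × 34.3 = $21,368.90
Total = $21,353.93 + $21,368.90 = $42,722.83

$42,722.83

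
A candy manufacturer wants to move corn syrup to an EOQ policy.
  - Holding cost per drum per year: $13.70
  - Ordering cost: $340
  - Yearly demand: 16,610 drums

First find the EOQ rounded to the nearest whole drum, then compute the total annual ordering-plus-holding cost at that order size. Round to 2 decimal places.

$12,439.40

Optimal lot size Q* = (2 × 16,610 × $340 / $13.7)^½ ≈ 907.99 → Q = 908 drums
Ordering: D/Q × S = 16,610/908 × $340 = $6,219.60
Holding:  Q/2 × H = 908/2 × $13.7 = $6,219.80
Total = $6,219.60 + $6,219.80 = $12,439.40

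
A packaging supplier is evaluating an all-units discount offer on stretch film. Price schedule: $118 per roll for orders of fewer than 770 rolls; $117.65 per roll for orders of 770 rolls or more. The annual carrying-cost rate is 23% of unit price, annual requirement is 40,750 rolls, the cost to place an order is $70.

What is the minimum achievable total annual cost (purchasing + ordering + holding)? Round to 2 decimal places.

H₁ = 23%×$118 = $27.1400;  H₂ = 23%×$117.65 = $27.0595
EOQ₁ = √(2×40,750×70/27.1400) = 458.48  (< 770, feasible at tier 1)
EOQ₂ = √(2×40,750×70/27.0595) = 459.16  (< 770 → use Q = 770 at tier-2 price)
TC(tier 1 (EOQ₁), Q≈458.5) = $4,820,943.22
TC(tier 2, Q≈770.0) = $4,808,359.95
Minimum at tier 2: $4,808,359.95

$4,808,359.95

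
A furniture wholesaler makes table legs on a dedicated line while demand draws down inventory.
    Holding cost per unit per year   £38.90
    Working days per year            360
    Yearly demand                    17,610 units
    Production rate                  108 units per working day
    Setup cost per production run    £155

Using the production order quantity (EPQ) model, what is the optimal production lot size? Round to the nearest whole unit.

d = 17,610/360 = 48.9167 units/day;  effective holding cost H(1 − d/p) = 38.9·(1 − 48.9167/108) = 21.28094
Q* = √(2DS / H_eff) = √(2·17,610·155 / 21.28094) ≈ 506.48

506 units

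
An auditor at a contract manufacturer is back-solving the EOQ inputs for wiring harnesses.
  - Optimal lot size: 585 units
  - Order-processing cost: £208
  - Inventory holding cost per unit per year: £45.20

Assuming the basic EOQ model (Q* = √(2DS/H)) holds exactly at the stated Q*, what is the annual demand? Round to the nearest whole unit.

37,184 units per year

From Q* = √(2DS/H) ⇒ Q*² = 2DS/H.
D = Q²H / (2S) = 585² × 45.2 / (2 × 208) = 37,184.06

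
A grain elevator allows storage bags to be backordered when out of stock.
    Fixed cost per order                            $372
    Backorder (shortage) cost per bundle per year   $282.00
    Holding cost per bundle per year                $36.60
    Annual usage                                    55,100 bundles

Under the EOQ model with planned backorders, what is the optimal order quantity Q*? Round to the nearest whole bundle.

1,125 bundles

Q* = √(2DS/H) · √((H + b)/b)
   = √(2 × 55,100 × 372 / 36.6) · √((36.6 + 282) / 282)
   = 1,058.332 × 1.0629 ≈ 1,124.92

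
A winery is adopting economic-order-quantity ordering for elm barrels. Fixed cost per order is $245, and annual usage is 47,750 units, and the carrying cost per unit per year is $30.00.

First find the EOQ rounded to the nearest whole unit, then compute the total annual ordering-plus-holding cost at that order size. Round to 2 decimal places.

$26,493.87

Q* = √(2·D·S / H) = √(2·47,750·245 / 30) = √779,916.7 ≈ 883.13 → Q = 883 units
Ordering: D/Q × S = 47,750/883 × $245 = $13,248.87
Holding:  Q/2 × H = 883/2 × $30 = $13,245.00
Total = $13,248.87 + $13,245.00 = $26,493.87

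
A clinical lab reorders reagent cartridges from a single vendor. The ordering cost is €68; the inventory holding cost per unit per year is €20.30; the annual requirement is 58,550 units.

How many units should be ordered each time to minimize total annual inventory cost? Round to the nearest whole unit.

2DS/H = 2·58,550·68/20.3 = 392,256.16
EOQ = √392,256.16 ≈ 626.30

626 units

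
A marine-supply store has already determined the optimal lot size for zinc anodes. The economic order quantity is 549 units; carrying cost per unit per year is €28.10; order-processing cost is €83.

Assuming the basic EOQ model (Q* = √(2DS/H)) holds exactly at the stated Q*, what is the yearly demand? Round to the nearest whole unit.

From Q* = √(2DS/H) ⇒ Q*² = 2DS/H.
D = Q²H / (2S) = 549² × 28.1 / (2 × 83) = 51,020.29

51,020 units per year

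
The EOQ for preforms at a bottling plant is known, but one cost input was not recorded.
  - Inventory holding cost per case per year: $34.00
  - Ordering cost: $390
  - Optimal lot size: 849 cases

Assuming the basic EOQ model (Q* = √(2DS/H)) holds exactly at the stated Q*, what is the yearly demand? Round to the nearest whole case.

31,420 cases per year

Since Q* = (2DS/H)^½, squaring gives Q*²·H = 2DS.
D = Q²H / (2S) = 849² × 34 / (2 × 390) = 31,419.53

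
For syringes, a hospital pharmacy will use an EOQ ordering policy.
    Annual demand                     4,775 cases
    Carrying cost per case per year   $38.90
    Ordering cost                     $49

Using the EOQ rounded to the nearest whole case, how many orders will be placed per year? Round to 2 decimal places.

2DS/H = 2·4,775·49/38.9 = 12,029.56
EOQ = √12,029.56 ≈ 109.68 → Q = 110
N = D/Q = 4,775/110 ≈ 43.409 orders/yr

43.41 orders per year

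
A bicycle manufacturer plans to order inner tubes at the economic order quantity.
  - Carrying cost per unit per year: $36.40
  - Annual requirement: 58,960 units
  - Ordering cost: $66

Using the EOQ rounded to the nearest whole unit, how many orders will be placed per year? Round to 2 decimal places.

127.62 orders per year

Optimal lot size Q* = (2 × 58,960 × $66 / $36.4)^½ ≈ 462.40 → Q = 462
N = D/Q = 58,960/462 ≈ 127.619 orders/yr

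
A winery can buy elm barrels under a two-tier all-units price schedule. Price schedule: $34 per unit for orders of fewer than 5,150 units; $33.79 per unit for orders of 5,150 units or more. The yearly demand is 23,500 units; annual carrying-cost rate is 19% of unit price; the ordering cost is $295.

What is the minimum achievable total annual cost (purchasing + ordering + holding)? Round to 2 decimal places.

$808,464.03

H₁ = 19%×$34 = $6.4600;  H₂ = 19%×$33.79 = $6.4201
EOQ₁ = √(2×23,500×295/6.4600) = 1,465.02  (< 5,150, feasible at tier 1)
EOQ₂ = √(2×23,500×295/6.4201) = 1,469.57  (< 5,150 → use Q = 5,150 at tier-2 price)
TC(tier 1 (EOQ₁), Q≈1,465.0) = $808,464.03
TC(tier 2, Q≈5,150.0) = $811,942.87
Minimum at tier 1 (EOQ₁): $808,464.03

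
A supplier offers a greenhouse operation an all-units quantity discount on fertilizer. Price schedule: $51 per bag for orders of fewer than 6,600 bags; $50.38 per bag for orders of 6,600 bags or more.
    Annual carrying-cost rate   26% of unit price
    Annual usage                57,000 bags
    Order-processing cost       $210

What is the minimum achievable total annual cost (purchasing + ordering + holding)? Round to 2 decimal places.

H₁ = 26%×$51 = $13.2600;  H₂ = 26%×$50.38 = $13.0988
EOQ₁ = √(2×57,000×210/13.2600) = 1,343.66  (< 6,600, feasible at tier 1)
EOQ₂ = √(2×57,000×210/13.0988) = 1,351.91  (< 6,600 → use Q = 6,600 at tier-2 price)
TC(tier 1 (EOQ₁), Q≈1,343.7) = $2,924,816.97
TC(tier 2, Q≈6,600.0) = $2,916,699.68
Minimum at tier 2: $2,916,699.68

$2,916,699.68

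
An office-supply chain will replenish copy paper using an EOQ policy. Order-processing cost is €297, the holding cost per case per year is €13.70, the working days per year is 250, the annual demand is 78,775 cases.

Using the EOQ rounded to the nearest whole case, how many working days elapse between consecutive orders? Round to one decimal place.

5.9 days

Optimal lot size Q* = (2 × 78,775 × €297 / €13.7)^½ ≈ 1,848.11 → Q = 1,848 cases
T = Q/D × 250 days = 1,848/78,775 × 250 = 5.865 days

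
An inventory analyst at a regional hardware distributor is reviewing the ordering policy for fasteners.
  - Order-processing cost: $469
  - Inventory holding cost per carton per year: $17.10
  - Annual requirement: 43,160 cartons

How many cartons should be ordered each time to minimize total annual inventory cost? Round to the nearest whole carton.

1,539 cartons

Q* = √(2·D·S / H) = √(2·43,160·469 / 17.1) = √2,367,490.1 ≈ 1,538.67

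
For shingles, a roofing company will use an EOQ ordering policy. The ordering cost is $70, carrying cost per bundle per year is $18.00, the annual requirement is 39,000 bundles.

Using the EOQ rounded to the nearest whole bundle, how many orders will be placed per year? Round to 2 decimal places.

70.78 orders per year

2DS/H = 2·39,000·70/18 = 303,333.33
EOQ = √303,333.33 ≈ 550.76 → Q = 551
Orders per year = D/Q = 39,000 / 551 = 70.780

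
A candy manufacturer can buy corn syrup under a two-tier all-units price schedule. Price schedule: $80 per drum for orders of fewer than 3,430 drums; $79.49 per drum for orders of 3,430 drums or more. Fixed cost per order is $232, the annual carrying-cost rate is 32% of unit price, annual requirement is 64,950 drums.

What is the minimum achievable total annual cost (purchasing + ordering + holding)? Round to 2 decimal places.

$5,210,892.73

H₁ = 32%×$80 = $25.6000;  H₂ = 32%×$79.49 = $25.4368
EOQ₁ = √(2×64,950×232/25.6000) = 1,085.00  (< 3,430, feasible at tier 1)
EOQ₂ = √(2×64,950×232/25.4368) = 1,088.47  (< 3,430 → use Q = 3,430 at tier-2 price)
TC(tier 1 (EOQ₁), Q≈1,085.0) = $5,223,775.93
TC(tier 2, Q≈3,430.0) = $5,210,892.73
Minimum at tier 2: $5,210,892.73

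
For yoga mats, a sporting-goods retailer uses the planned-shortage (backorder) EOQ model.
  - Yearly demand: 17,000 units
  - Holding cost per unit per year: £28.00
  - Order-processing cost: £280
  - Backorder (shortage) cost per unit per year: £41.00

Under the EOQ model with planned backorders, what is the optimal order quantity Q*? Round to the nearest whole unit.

Q* = √(2DS/H) · √((H + b)/b)
   = √(2 × 17,000 × 280 / 28) · √((28 + 41) / 41)
   = 583.095 × 1.2973 ≈ 756.44

756 units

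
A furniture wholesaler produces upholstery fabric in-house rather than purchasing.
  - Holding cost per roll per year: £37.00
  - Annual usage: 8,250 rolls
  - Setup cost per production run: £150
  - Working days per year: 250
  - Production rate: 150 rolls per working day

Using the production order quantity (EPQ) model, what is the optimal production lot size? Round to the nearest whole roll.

Daily demand d = 8,250/250 = 33.000; p = 150; 1 − d/p = 0.78000
EPQ = √(2DS / (H(1 − d/p)))
    = √(2 × 8,250 × 150 / (37 × 0.78000)) ≈ 292.85

293 rolls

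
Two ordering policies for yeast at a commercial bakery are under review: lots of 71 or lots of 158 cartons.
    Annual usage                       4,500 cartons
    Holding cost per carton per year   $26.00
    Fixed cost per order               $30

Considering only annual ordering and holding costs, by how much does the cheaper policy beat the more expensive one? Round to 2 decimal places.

For each Q, cost = (D/Q)·S + (Q/2)·H.
TC(71) = (4,500/71)×30 + (71/2)×26 = $2,824.41
TC(158) = (4,500/158)×30 + (158/2)×26 = $2,908.43
|ΔTC| = |$2,824.41 − $2,908.43| = $84.02

$84.02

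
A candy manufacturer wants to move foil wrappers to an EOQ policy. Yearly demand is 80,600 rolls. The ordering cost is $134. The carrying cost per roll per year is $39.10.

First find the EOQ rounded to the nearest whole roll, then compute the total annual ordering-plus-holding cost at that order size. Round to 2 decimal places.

Q* = √(2·D·S / H) = √(2·80,600·134 / 39.1) = √552,450.1 ≈ 743.27 → Q = 743 rolls
Orders/yr = 80,600/743 = 108.479; ordering cost = 108.479 × $134 = $14,536.20
Average inventory = 743/2 = 371.5; holding cost = 371.5 × $39.1 = $14,525.65
Total = $14,536.20 + $14,525.65 = $29,061.85

$29,061.85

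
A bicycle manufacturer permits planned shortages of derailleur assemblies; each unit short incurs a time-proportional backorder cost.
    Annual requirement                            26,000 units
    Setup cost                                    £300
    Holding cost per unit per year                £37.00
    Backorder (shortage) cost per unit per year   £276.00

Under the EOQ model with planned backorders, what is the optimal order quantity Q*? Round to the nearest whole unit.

691 units

Q* = √(2DS/H) · √((H + b)/b)
   = √(2 × 26,000 × 300 / 37) · √((37 + 276) / 276)
   = 649.324 × 1.0649 ≈ 691.48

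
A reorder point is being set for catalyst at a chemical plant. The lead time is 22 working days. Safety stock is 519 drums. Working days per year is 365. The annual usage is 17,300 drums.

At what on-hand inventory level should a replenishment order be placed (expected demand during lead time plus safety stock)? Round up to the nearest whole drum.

Daily demand d = 17,300 / 365 = 47.397 drums/day
Demand during lead time = 47.397 × 22 = 1,042.74
Reorder point = 1,042.74 + 519 = 1,561.74 → round up

1,562 drums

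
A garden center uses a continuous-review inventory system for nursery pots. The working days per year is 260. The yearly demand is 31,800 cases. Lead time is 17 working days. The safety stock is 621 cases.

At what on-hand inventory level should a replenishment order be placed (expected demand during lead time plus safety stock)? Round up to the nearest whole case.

Daily demand d = 31,800 / 260 = 122.308 cases/day
Demand during lead time = 122.308 × 17 = 2,079.23
Reorder point = 2,079.23 + 621 = 2,700.23 → round up

2,701 cases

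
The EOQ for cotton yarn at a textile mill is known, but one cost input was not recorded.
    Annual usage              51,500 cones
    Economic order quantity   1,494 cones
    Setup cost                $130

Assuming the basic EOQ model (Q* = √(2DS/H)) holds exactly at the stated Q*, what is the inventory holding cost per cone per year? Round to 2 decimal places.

EOQ relation: Q² = 2DS/H, so rearrange for the unknown.
H = 2DS / Q² = 2 × 51,500 × 130 / 1,494² = 5.9990

$6.00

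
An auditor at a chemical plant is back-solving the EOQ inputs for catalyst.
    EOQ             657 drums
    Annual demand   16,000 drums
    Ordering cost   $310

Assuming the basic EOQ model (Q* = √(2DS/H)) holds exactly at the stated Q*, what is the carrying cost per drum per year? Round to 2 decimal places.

$22.98

EOQ relation: Q² = 2DS/H, so rearrange for the unknown.
H = 2DS / Q² = 2 × 16,000 × 310 / 657² = 22.9816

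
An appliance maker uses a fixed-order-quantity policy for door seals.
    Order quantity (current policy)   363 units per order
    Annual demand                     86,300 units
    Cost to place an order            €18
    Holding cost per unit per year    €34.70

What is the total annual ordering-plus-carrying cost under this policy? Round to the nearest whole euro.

€10,577

Orders/yr = 86,300/363 = 237.741; ordering cost = 237.741 × €18 = €4,279.34
Average inventory = 363/2 = 181.5; holding cost = 181.5 × €34.7 = €6,298.05
Total = €4,279.34 + €6,298.05 = €10,577.39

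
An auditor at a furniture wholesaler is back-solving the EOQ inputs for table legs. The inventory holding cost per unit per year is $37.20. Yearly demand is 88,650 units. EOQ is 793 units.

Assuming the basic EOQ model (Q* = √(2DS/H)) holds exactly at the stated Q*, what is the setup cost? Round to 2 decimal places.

From Q* = √(2DS/H) ⇒ Q*² = 2DS/H.
S = Q²H / (2D) = 793² × 37.2 / (2 × 88,650) = 131.9412

$131.94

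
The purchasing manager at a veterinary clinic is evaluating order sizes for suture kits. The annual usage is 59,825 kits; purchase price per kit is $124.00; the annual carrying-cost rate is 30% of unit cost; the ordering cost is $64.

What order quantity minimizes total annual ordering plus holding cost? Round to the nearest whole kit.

H = i·C = 0.3 × $124 = $37.2000 per kit-year
Q* = √(2·D·S / H) = √(2·59,825·64 / 37.2) = √205,849.5 ≈ 453.71

454 kits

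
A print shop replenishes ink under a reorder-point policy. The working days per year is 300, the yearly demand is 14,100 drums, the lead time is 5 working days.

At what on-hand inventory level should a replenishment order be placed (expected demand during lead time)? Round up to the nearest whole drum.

235 drums

Daily demand d = 14,100 / 300 = 47.000 drums/day
Demand during lead time = 47.000 × 5 = 235.00
Reorder point = 235.00 → round up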